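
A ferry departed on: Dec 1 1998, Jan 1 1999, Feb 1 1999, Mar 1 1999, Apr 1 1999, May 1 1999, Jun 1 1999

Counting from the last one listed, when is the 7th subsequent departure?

Each date is the 1st; the gaps (31, 31, 28, 31, 30, 31) track the month lengths.
The rule is the 1st of each month.
July 1999: Jul 1 1999.
August 1999: Aug 1 1999.
September 1999: Sep 1 1999.
Next: October 1999 → Oct 1 1999.
November 1999: Nov 1 1999.
Next: December 1999 → Dec 1 1999.
Next: January 2000 → Jan 1 2000.

Jan 1 2000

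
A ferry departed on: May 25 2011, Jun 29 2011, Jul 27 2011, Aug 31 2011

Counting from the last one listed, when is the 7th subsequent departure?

Mar 28 2012

These are Wednesdays with 35, 28, 35-day gaps.
Each is the final Wednesday of its month — Jun 29 2011 is past the 28th, so '4th Wednesday' doesn't fit.
Last Wednesday of September 2011: Sep 28 2011.
Last Wednesday of October 2011: Oct 26 2011.
November 2011 ends with Wednesday Nov 30 2011.
December 2011 ends with Wednesday Dec 28 2011.
Last Wednesday of January 2012: Jan 25 2012.
February 2012 ends with Wednesday Feb 29 2012.
Last Wednesday of March 2012: Mar 28 2012.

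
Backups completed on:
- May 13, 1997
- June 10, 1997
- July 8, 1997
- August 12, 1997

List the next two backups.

September 9, 1997; October 14, 1997

These are Tuesdays at 28- or 35-day spacing (28, 28, 35).
The pattern: 2nd Tuesday of the month.
September 1997 — 2nd Tuesday is September 9, 1997.
October 1997 — 2nd Tuesday is October 14, 1997.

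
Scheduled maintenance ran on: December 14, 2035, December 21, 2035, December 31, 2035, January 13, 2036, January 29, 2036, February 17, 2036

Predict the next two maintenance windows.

Gaps: 7, 10, 13, 16, 19 days — each gap is 3 larger than the previous one.
Next gap: 22 days. February 17, 2036 + 22 days = March 10, 2036.
Next gap: 25 days. March 10, 2036 + 25 days = April 4, 2036.

March 10, 2036; April 4, 2036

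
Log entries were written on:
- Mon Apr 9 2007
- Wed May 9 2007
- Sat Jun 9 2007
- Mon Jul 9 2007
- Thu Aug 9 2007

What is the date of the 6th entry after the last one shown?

Sat Feb 9 2008

The day-of-month is always 9 (30, 31, 30, 31 days between events).
So this recurs on the 9th of each month.
Next: September 2007 → Sun Sep 9 2007.
October 2007: Tue Oct 9 2007.
Next: November 2007 → Fri Nov 9 2007.
Next: December 2007 → Sun Dec 9 2007.
Next: January 2008 → Wed Jan 9 2008.
February 2008: Sat Feb 9 2008.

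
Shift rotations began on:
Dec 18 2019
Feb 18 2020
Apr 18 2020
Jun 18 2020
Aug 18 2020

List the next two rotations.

Each date is the 18th; the gaps (62, 60, 61, 61) track the month lengths.
The rule is the 18th of every 2 months.
October 2020: Oct 18 2020.
Next: December 2020 → Dec 18 2020.

Oct 18 2020, Dec 18 2020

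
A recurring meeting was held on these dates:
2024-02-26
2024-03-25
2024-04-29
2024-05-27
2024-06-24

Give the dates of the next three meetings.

2024-07-29, 2024-08-26, 2024-09-30

Every date is a Monday; gaps 28, 35, 28, 28 days.
Each is the last Monday of its month (at least one falls on the 29th or later, ruling out '4th Monday').
July 2024 ends with Monday 2024-07-29.
August 2024 ends with Monday 2024-08-26.
September 2024 ends with Monday 2024-09-30.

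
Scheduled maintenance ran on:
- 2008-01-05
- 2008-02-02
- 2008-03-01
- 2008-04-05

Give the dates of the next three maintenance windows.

2008-05-03, 2008-06-07, 2008-07-05

Gaps: 28, 28, 35 days — a mix of 28 and 35. Every date is a Saturday.
Each is the 1st Saturday of its month.
1st Saturday of May 2008: 2008-05-03.
1st Saturday of June 2008: 2008-06-07.
July 2008 — 1st Saturday is 2008-07-05.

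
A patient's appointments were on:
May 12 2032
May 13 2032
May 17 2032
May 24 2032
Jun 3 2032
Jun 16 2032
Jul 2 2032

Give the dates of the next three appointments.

Gaps: 1, 4, 7, 10, 13, 16 days — each gap is 3 larger than the previous one.
Next gap: 19 days. Jul 2 2032 + 19 days = Jul 21 2032.
Next gap: 22 days. Jul 21 2032 + 22 days = Aug 12 2032.
Next gap: 25 days. Aug 12 2032 + 25 days = Sep 6 2032.

Jul 21 2032, Aug 12 2032, Sep 6 2032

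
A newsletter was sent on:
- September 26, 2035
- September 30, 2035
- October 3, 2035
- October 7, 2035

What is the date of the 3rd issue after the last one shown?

October 17, 2035

The gap pattern 4, 3, 4 repeats every 2 events.
These are the Wednesdays and Sundays of each week.
The following Wednesday is October 10, 2035.
The following Sunday is October 14, 2035.
The following Wednesday is October 17, 2035.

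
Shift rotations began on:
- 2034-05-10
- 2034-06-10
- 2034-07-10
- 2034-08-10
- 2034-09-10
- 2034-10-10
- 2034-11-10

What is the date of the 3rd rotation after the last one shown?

Gaps: 31, 30, 31, 31, 30, 31 days — not constant. Every event is on the 10th of the month.
Pattern: the 10th of each month.
December 2034: 2034-12-10.
January 2035: 2035-01-10.
Next: February 2035 → 2035-02-10.

2035-02-10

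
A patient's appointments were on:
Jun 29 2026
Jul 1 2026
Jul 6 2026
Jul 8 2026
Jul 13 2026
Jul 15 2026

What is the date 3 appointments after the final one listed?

Gaps: 2, 5, 2, 5, 2 days — not constant, but cyclic with period 2.
The events fall on every Monday and Wednesday.
The following Monday is Jul 20 2026.
The following Wednesday is Jul 22 2026.
Next Monday: Jul 27 2026.

Jul 27 2026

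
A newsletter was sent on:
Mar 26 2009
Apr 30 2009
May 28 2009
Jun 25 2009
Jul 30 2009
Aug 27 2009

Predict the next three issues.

Sep 24 2009, Oct 29 2009, Nov 26 2009

Every date is a Thursday; gaps 35, 28, 28, 35, 28 days.
Each is the last Thursday of its month (at least one falls on the 29th or later, ruling out '4th Thursday').
September 2009 ends with Thursday Sep 24 2009.
Last Thursday of October 2009: Oct 29 2009.
Last Thursday of November 2009: Nov 26 2009.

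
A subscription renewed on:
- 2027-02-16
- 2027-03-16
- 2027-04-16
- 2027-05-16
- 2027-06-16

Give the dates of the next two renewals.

The day-of-month is always 16 (28, 31, 30, 31 days between events).
So this recurs on the 16th of each month.
July 2027: 2027-07-16.
August 2027: 2027-08-16.

2027-07-16, 2027-08-16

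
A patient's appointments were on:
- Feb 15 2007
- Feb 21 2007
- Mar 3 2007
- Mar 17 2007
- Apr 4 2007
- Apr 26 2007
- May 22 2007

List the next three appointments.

Gaps: 6, 10, 14, 18, 22, 26 days — each gap is 4 larger than the previous one.
Next gap: 30 days. May 22 2007 + 30 days = Jun 21 2007.
Next gap: 34 days. Jun 21 2007 + 34 days = Jul 25 2007.
Next gap: 38 days. Jul 25 2007 + 38 days = Sep 1 2007.

Jun 21 2007, Jul 25 2007, Sep 1 2007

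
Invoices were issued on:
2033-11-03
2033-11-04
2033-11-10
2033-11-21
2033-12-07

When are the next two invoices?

Intervals are 1, 6, 11, 16 days — an arithmetic progression with common difference 5.
Next gap: 21 days. 2033-12-07 + 21 days = 2033-12-28.
Next gap: 26 days. 2033-12-28 + 26 days = 2034-01-23.

2033-12-28, 2034-01-23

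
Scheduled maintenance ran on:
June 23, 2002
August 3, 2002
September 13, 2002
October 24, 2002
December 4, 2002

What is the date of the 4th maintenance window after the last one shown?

May 17, 2003

Every event comes 41 days after the last (41, 41, 41, 41).
December 4, 2002 + 41 days = January 14, 2003.
January 14, 2003 + 41 days = February 24, 2003.
February 24, 2003 + 41 days = April 6, 2003.
April 6, 2003 + 41 days = May 17, 2003.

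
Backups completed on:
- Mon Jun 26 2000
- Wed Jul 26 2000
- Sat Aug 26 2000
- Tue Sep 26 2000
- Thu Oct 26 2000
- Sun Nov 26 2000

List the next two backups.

Gaps: 30, 31, 31, 30, 31 days — not constant. Every event is on the 26th of the month.
Pattern: the 26th of each month.
December 2000: Tue Dec 26 2000.
Next: January 2001 → Fri Jan 26 2001.

Tue Dec 26 2000, Fri Jan 26 2001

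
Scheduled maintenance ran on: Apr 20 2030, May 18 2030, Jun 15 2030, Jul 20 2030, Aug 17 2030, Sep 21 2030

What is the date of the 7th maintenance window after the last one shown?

Apr 19 2031

All dates are Saturdays, 28, 28, 35, 28, 35 days apart.
Specifically, the 3rd Saturday of each month.
October 2030 — 3rd Saturday is Oct 19 2030.
November 2030 — 3rd Saturday is Nov 16 2030.
3rd Saturday of December 2030: Dec 21 2030.
3rd Saturday of January 2031: Jan 18 2031.
3rd Saturday of February 2031: Feb 15 2031.
March 2031 — 3rd Saturday is Mar 15 2031.
3rd Saturday of April 2031: Apr 19 2031.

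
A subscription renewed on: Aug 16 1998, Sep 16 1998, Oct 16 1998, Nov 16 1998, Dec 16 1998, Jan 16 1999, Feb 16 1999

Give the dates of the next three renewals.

Mar 16 1999, Apr 16 1999, May 16 1999

Gaps: 31, 30, 31, 30, 31, 31 days — not constant. Every event is on the 16th of the month.
Pattern: the 16th of each month.
March 1999: Mar 16 1999.
Next: April 1999 → Apr 16 1999.
Next: May 1999 → May 16 1999.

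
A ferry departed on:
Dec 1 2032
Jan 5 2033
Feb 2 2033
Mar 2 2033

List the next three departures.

These are Wednesdays at 28- or 35-day spacing (35, 28, 28).
The pattern: 1st Wednesday of the month.
April 2033 — 1st Wednesday is Apr 6 2033.
1st Wednesday of May 2033: May 4 2033.
June 2033 — 1st Wednesday is Jun 1 2033.

Apr 6 2033, May 4 2033, Jun 1 2033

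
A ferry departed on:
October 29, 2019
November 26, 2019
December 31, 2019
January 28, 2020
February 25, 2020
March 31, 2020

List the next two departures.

These are Tuesdays with 28, 35, 28, 28, 35-day gaps.
Each is the final Tuesday of its month — October 29, 2019 is past the 28th, so '4th Tuesday' doesn't fit.
Last Tuesday of April 2020: April 28, 2020.
Last Tuesday of May 2020: May 26, 2020.

April 28, 2020; May 26, 2020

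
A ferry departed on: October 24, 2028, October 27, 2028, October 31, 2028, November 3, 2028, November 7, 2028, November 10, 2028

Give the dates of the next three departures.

November 14, 2028; November 17, 2028; November 21, 2028

Every event lands on a Tuesday or Friday (gaps cycle 3, 4, 3, 4, 3).
So the schedule is: every Tuesday and Friday.
Next Tuesday: November 14, 2028.
Next Friday: November 17, 2028.
The following Tuesday is November 21, 2028.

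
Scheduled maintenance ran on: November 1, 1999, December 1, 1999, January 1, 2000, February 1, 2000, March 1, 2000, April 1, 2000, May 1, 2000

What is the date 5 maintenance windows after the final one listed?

October 1, 2000

Each date is the 1st; the gaps (30, 31, 31, 29, 31, 30) track the month lengths.
The rule is the 1st of each month.
Next: June 2000 → June 1, 2000.
Next: July 2000 → July 1, 2000.
Next: August 2000 → August 1, 2000.
September 2000: September 1, 2000.
Next: October 2000 → October 1, 2000.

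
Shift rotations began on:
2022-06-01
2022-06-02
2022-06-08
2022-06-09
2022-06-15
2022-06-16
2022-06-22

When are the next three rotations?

Gaps: 1, 6, 1, 6, 1, 6 days — not constant, but cyclic with period 2.
The events fall on every Wednesday and Thursday.
The following Thursday is 2022-06-23.
Next Wednesday: 2022-06-29.
Next Thursday: 2022-06-30.

2022-06-23, 2022-06-29, 2022-06-30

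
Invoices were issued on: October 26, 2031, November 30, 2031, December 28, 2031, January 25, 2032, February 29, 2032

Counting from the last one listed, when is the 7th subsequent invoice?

September 26, 2032

These are Sundays with 35, 28, 28, 35-day gaps.
Each is the final Sunday of its month — November 30, 2031 is past the 28th, so '4th Sunday' doesn't fit.
March 2032 ends with Sunday March 28, 2032.
April 2032 ends with Sunday April 25, 2032.
Last Sunday of May 2032: May 30, 2032.
June 2032 ends with Sunday June 27, 2032.
Last Sunday of July 2032: July 25, 2032.
August 2032 ends with Sunday August 29, 2032.
Last Sunday of September 2032: September 26, 2032.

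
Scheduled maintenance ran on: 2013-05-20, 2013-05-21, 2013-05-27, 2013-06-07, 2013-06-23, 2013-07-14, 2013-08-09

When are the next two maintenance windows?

Intervals are 1, 6, 11, 16, 21, 26 days — an arithmetic progression with common difference 5.
Next gap: 31 days. 2013-08-09 + 31 days = 2013-09-09.
Next gap: 36 days. 2013-09-09 + 36 days = 2013-10-15.

2013-09-09, 2013-10-15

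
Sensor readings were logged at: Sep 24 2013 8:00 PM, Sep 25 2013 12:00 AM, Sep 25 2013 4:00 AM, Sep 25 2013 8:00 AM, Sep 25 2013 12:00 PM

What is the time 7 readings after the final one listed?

Sep 26 2013 4:00 PM

The interval is a steady 4 hours (4, 4, 4, 4).
Sep 25 2013 12:00 PM + 4 h = Sep 25 2013 4:00 PM.
Sep 25 2013 4:00 PM + 4 h = Sep 25 2013 8:00 PM.
Sep 25 2013 8:00 PM + 4 h = Sep 26 2013 12:00 AM.
Sep 26 2013 12:00 AM + 4 h = Sep 26 2013 4:00 AM.
Sep 26 2013 4:00 AM + 4 h = Sep 26 2013 8:00 AM.
Sep 26 2013 8:00 AM + 4 h = Sep 26 2013 12:00 PM.
Sep 26 2013 12:00 PM + 4 h = Sep 26 2013 4:00 PM.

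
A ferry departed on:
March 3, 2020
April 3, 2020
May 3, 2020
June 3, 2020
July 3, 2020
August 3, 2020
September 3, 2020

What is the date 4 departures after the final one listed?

January 3, 2021

The day-of-month is always 3 (31, 30, 31, 30, 31, 31 days between events).
So this recurs on the 3rd of each month.
Next: October 2020 → October 3, 2020.
November 2020: November 3, 2020.
Next: December 2020 → December 3, 2020.
Next: January 2021 → January 3, 2021.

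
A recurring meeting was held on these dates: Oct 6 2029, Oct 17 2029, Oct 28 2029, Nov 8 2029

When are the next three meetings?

Nov 19 2029, Nov 30 2029, Dec 11 2029

Gaps between consecutive events: 11, 11, 11 days — a constant 11-day interval.
Nov 8 2029 + 11 days = Nov 19 2029.
Nov 19 2029 + 11 days = Nov 30 2029.
Nov 30 2029 + 11 days = Dec 11 2029.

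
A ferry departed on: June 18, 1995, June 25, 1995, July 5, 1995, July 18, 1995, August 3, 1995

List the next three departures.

Intervals are 7, 10, 13, 16 days — an arithmetic progression with common difference 3.
Next gap: 19 days. August 3, 1995 + 19 days = August 22, 1995.
Next gap: 22 days. August 22, 1995 + 22 days = September 13, 1995.
Next gap: 25 days. September 13, 1995 + 25 days = October 8, 1995.

August 22, 1995; September 13, 1995; October 8, 1995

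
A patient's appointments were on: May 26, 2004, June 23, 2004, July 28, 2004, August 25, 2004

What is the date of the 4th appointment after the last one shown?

December 22, 2004

These are Wednesdays at 28- or 35-day spacing (28, 35, 28).
The pattern: 4th Wednesday of the month.
4th Wednesday of September 2004: September 22, 2004.
October 2004 — 4th Wednesday is October 27, 2004.
4th Wednesday of November 2004: November 24, 2004.
4th Wednesday of December 2004: December 22, 2004.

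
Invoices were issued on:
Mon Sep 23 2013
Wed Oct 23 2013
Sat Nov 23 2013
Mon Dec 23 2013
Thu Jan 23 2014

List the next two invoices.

Sun Feb 23 2014, Sun Mar 23 2014

Gaps: 30, 31, 30, 31 days — not constant. Every event is on the 23rd of the month.
Pattern: the 23rd of each month.
Next: February 2014 → Sun Feb 23 2014.
Next: March 2014 → Sun Mar 23 2014.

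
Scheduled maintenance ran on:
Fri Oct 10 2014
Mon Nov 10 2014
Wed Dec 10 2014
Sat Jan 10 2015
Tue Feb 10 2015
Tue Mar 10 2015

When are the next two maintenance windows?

Gaps: 31, 30, 31, 31, 28 days — not constant. Every event is on the 10th of the month.
Pattern: the 10th of each month.
Next: April 2015 → Fri Apr 10 2015.
May 2015: Sun May 10 2015.

Fri Apr 10 2015, Sun May 10 2015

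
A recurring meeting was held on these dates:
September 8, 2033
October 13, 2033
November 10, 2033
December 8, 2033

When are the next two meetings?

January 12, 2034; February 9, 2034

Gaps: 35, 28, 28 days — a mix of 28 and 35. Every date is a Thursday.
Each is the 2nd Thursday of its month.
January 2034 — 2nd Thursday is January 12, 2034.
2nd Thursday of February 2034: February 9, 2034.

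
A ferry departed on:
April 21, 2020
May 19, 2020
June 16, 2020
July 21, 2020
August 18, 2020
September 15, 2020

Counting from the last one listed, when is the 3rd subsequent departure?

These are Tuesdays at 28- or 35-day spacing (28, 28, 35, 28, 28).
The pattern: 3rd Tuesday of the month.
October 2020 — 3rd Tuesday is October 20, 2020.
November 2020 — 3rd Tuesday is November 17, 2020.
3rd Tuesday of December 2020: December 15, 2020.

December 15, 2020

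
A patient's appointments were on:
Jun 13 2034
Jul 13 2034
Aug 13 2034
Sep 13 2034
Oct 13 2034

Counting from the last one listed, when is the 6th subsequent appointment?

Apr 13 2035

Gaps: 30, 31, 31, 30 days — not constant. Every event is on the 13th of the month.
Pattern: the 13th of each month.
November 2034: Nov 13 2034.
December 2034: Dec 13 2034.
Next: January 2035 → Jan 13 2035.
February 2035: Feb 13 2035.
March 2035: Mar 13 2035.
April 2035: Apr 13 2035.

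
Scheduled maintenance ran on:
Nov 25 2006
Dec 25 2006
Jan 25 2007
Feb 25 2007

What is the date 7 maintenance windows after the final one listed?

Gaps: 30, 31, 31 days — not constant. Every event is on the 25th of the month.
Pattern: the 25th of each month.
March 2007: Mar 25 2007.
April 2007: Apr 25 2007.
Next: May 2007 → May 25 2007.
Next: June 2007 → Jun 25 2007.
Next: July 2007 → Jul 25 2007.
August 2007: Aug 25 2007.
Next: September 2007 → Sep 25 2007.

Sep 25 2007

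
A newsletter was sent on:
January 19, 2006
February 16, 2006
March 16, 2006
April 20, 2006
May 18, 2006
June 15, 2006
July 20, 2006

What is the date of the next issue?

All dates are Thursdays, 28, 28, 35, 28, 28, 35 days apart.
Specifically, the 3rd Thursday of each month.
3rd Thursday of August 2006: August 17, 2006.

August 17, 2006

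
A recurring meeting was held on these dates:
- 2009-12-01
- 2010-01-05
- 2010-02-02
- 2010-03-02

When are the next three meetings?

All dates are Tuesdays, 35, 28, 28 days apart.
Specifically, the 1st Tuesday of each month.
April 2010 — 1st Tuesday is 2010-04-06.
1st Tuesday of May 2010: 2010-05-04.
June 2010 — 1st Tuesday is 2010-06-01.

2010-04-06, 2010-05-04, 2010-06-01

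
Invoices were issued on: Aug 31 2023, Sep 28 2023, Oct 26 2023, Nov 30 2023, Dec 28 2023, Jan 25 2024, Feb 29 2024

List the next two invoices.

Mar 28 2024, Apr 25 2024

Every date is a Thursday; gaps 28, 28, 35, 28, 28, 35 days.
Each is the last Thursday of its month (at least one falls on the 29th or later, ruling out '4th Thursday').
Last Thursday of March 2024: Mar 28 2024.
Last Thursday of April 2024: Apr 25 2024.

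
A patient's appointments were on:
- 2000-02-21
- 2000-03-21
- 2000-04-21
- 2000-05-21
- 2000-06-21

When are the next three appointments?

Gaps: 29, 31, 30, 31 days — not constant. Every event is on the 21st of the month.
Pattern: the 21st of each month.
July 2000: 2000-07-21.
August 2000: 2000-08-21.
Next: September 2000 → 2000-09-21.

2000-07-21, 2000-08-21, 2000-09-21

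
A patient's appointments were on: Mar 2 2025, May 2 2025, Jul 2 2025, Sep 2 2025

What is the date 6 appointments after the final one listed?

Sep 2 2026

Each date is the 2nd; the gaps (61, 61, 62) track the month lengths.
The rule is the 2nd of every 2 months.
November 2025: Nov 2 2025.
Next: January 2026 → Jan 2 2026.
March 2026: Mar 2 2026.
Next: May 2026 → May 2 2026.
Next: July 2026 → Jul 2 2026.
September 2026: Sep 2 2026.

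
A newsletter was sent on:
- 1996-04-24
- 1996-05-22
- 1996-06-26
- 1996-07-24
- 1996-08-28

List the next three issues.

These are Wednesdays at 28- or 35-day spacing (28, 35, 28, 35).
The pattern: 4th Wednesday of the month.
4th Wednesday of September 1996: 1996-09-25.
4th Wednesday of October 1996: 1996-10-23.
November 1996 — 4th Wednesday is 1996-11-27.

1996-09-25, 1996-10-23, 1996-11-27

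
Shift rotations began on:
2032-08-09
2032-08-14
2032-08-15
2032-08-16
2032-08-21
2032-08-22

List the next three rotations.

The gap pattern 5, 1, 1, 5, 1 repeats every 3 events.
These are the Mondays, Saturdays and Sundays of each week.
The following Monday is 2032-08-23.
Next Saturday: 2032-08-28.
The following Sunday is 2032-08-29.

2032-08-23, 2032-08-28, 2032-08-29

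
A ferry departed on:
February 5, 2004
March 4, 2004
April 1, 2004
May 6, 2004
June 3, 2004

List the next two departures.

July 1, 2004; August 5, 2004

These are Thursdays at 28- or 35-day spacing (28, 28, 35, 28).
The pattern: 1st Thursday of the month.
July 2004 — 1st Thursday is July 1, 2004.
August 2004 — 1st Thursday is August 5, 2004.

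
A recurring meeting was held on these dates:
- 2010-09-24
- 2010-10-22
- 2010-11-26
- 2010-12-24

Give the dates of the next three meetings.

2011-01-28, 2011-02-25, 2011-03-25

These are Fridays at 28- or 35-day spacing (28, 35, 28).
The pattern: 4th Friday of the month.
4th Friday of January 2011: 2011-01-28.
4th Friday of February 2011: 2011-02-25.
March 2011 — 4th Friday is 2011-03-25.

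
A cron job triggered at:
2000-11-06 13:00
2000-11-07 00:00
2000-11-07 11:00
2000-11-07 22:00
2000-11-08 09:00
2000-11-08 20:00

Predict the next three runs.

Spacing: 11, 11, 11, 11, 11 h — constant 11 h.
2000-11-08 20:00 + 11 h = 2000-11-09 07:00.
2000-11-09 07:00 + 11 h = 2000-11-09 18:00.
2000-11-09 18:00 + 11 h = 2000-11-10 05:00.

2000-11-09 07:00, 2000-11-09 18:00, 2000-11-10 05:00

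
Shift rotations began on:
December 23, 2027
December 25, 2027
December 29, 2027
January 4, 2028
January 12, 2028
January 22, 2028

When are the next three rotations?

February 3, 2028; February 17, 2028; March 4, 2028

The spacing grows by 2 each time: 2, 4, 6, 8, 10 days.
Next gap: 12 days. January 22, 2028 + 12 days = February 3, 2028.
Next gap: 14 days. February 3, 2028 + 14 days = February 17, 2028.
Next gap: 16 days. February 17, 2028 + 16 days = March 4, 2028.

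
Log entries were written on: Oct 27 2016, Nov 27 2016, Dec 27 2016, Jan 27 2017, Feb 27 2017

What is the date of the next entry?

Each date is the 27th; the gaps (31, 30, 31, 31) track the month lengths.
The rule is the 27th of each month.
Next: March 2017 → Mar 27 2017.

Mar 27 2017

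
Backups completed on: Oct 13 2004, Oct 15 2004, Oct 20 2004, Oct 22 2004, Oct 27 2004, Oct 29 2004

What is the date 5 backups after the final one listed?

Nov 17 2004

Every event lands on a Wednesday or Friday (gaps cycle 2, 5, 2, 5, 2).
So the schedule is: every Wednesday and Friday.
Next Wednesday: Nov 3 2004.
Next Friday: Nov 5 2004.
Next Wednesday: Nov 10 2004.
The following Friday is Nov 12 2004.
The following Wednesday is Nov 17 2004.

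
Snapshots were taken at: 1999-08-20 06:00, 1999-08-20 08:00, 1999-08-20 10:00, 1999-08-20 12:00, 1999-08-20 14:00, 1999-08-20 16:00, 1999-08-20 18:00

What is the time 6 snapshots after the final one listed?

Gaps: 2, 2, 2, 2, 2, 2 hours — each event is 2 hours after the previous one.
1999-08-20 18:00 + 2 h = 1999-08-20 20:00.
1999-08-20 20:00 + 2 h = 1999-08-20 22:00.
1999-08-20 22:00 + 2 h = 1999-08-21 00:00.
1999-08-21 00:00 + 2 h = 1999-08-21 02:00.
1999-08-21 02:00 + 2 h = 1999-08-21 04:00.
1999-08-21 04:00 + 2 h = 1999-08-21 06:00.

1999-08-21 06:00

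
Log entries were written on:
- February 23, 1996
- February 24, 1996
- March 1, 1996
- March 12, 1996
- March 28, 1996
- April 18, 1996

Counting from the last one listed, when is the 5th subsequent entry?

October 15, 1996

The spacing grows by 5 each time: 1, 6, 11, 16, 21 days.
Next gap: 26 days. April 18, 1996 + 26 days = May 14, 1996.
Next gap: 31 days. May 14, 1996 + 31 days = June 14, 1996.
Next gap: 36 days. June 14, 1996 + 36 days = July 20, 1996.
Next gap: 41 days. July 20, 1996 + 41 days = August 30, 1996.
Next gap: 46 days. August 30, 1996 + 46 days = October 15, 1996.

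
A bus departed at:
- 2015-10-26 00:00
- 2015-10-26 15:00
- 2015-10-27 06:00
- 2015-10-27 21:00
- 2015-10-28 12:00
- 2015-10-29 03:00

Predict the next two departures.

Gaps: 15, 15, 15, 15, 15 hours — each event is 15 hours after the previous one.
2015-10-29 03:00 + 15 h = 2015-10-29 18:00.
2015-10-29 18:00 + 15 h = 2015-10-30 09:00.

2015-10-29 18:00, 2015-10-30 09:00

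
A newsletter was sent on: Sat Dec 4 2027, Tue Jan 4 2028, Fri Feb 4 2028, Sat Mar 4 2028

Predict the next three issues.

Tue Apr 4 2028, Thu May 4 2028, Sun Jun 4 2028

Each date is the 4th; the gaps (31, 31, 29) track the month lengths.
The rule is the 4th of each month.
Next: April 2028 → Tue Apr 4 2028.
Next: May 2028 → Thu May 4 2028.
June 2028: Sun Jun 4 2028.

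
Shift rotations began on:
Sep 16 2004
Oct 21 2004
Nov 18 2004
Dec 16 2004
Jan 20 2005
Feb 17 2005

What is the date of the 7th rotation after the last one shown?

All dates are Thursdays, 35, 28, 28, 35, 28 days apart.
Specifically, the 3rd Thursday of each month.
March 2005 — 3rd Thursday is Mar 17 2005.
April 2005 — 3rd Thursday is Apr 21 2005.
3rd Thursday of May 2005: May 19 2005.
3rd Thursday of June 2005: Jun 16 2005.
3rd Thursday of July 2005: Jul 21 2005.
August 2005 — 3rd Thursday is Aug 18 2005.
September 2005 — 3rd Thursday is Sep 15 2005.

Sep 15 2005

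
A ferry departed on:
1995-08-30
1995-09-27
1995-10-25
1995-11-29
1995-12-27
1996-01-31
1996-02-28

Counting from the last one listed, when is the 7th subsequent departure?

Every date is a Wednesday; gaps 28, 28, 35, 28, 35, 28 days.
Each is the last Wednesday of its month (at least one falls on the 29th or later, ruling out '4th Wednesday').
Last Wednesday of March 1996: 1996-03-27.
April 1996 ends with Wednesday 1996-04-24.
May 1996 ends with Wednesday 1996-05-29.
June 1996 ends with Wednesday 1996-06-26.
Last Wednesday of July 1996: 1996-07-31.
Last Wednesday of August 1996: 1996-08-28.
Last Wednesday of September 1996: 1996-09-25.

1996-09-25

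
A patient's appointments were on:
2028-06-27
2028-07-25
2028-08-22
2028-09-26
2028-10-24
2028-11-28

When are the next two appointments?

All dates are Tuesdays, 28, 28, 35, 28, 35 days apart.
Specifically, the 4th Tuesday of each month.
December 2028 — 4th Tuesday is 2028-12-26.
January 2029 — 4th Tuesday is 2029-01-23.

2028-12-26, 2029-01-23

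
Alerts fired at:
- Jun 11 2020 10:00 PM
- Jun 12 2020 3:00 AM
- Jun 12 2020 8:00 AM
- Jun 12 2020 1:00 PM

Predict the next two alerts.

Spacing: 5, 5, 5 h — constant 5 h.
Jun 12 2020 1:00 PM + 5 h = Jun 12 2020 6:00 PM.
Jun 12 2020 6:00 PM + 5 h = Jun 12 2020 11:00 PM.

Jun 12 2020 6:00 PM, Jun 12 2020 11:00 PM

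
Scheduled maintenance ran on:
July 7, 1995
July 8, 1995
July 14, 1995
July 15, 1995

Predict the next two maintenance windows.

July 21, 1995; July 22, 1995

The gap pattern 1, 6, 1 repeats every 2 events.
These are the Fridays and Saturdays of each week.
The following Friday is July 21, 1995.
Next Saturday: July 22, 1995.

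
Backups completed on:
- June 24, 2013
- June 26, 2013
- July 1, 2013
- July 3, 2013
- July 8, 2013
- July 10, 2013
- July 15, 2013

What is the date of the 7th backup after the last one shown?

The gap pattern 2, 5, 2, 5, 2, 5 repeats every 2 events.
These are the Mondays and Wednesdays of each week.
Next Wednesday: July 17, 2013.
The following Monday is July 22, 2013.
The following Wednesday is July 24, 2013.
Next Monday: July 29, 2013.
The following Wednesday is July 31, 2013.
The following Monday is August 5, 2013.
The following Wednesday is August 7, 2013.

August 7, 2013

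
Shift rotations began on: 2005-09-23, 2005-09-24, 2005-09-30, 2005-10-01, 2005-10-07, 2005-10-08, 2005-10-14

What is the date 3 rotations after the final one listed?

2005-10-22

The gap pattern 1, 6, 1, 6, 1, 6 repeats every 2 events.
These are the Fridays and Saturdays of each week.
The following Saturday is 2005-10-15.
Next Friday: 2005-10-21.
The following Saturday is 2005-10-22.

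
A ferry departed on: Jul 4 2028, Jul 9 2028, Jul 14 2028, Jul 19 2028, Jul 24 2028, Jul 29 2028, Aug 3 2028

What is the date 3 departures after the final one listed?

Aug 18 2028

Gaps between consecutive events: 5, 5, 5, 5, 5, 5 days — a constant 5-day interval.
Aug 3 2028 + 5 days = Aug 8 2028.
Aug 8 2028 + 5 days = Aug 13 2028.
Aug 13 2028 + 5 days = Aug 18 2028.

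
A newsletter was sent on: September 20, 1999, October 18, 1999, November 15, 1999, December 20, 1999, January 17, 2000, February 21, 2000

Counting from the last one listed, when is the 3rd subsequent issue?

May 15, 2000

These are Mondays at 28- or 35-day spacing (28, 28, 35, 28, 35).
The pattern: 3rd Monday of the month.
3rd Monday of March 2000: March 20, 2000.
April 2000 — 3rd Monday is April 17, 2000.
May 2000 — 3rd Monday is May 15, 2000.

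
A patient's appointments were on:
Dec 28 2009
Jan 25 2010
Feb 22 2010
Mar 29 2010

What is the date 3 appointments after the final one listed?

These are Mondays with 28, 28, 35-day gaps.
Each is the final Monday of its month — Mar 29 2010 is past the 28th, so '4th Monday' doesn't fit.
April 2010 ends with Monday Apr 26 2010.
Last Monday of May 2010: May 31 2010.
Last Monday of June 2010: Jun 28 2010.

Jun 28 2010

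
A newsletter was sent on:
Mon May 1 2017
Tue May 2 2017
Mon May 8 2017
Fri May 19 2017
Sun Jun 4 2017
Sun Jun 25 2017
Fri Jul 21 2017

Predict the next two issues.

The spacing grows by 5 each time: 1, 6, 11, 16, 21, 26 days.
Next gap: 31 days. Fri Jul 21 2017 + 31 days = Mon Aug 21 2017.
Next gap: 36 days. Mon Aug 21 2017 + 36 days = Tue Sep 26 2017.

Mon Aug 21 2017, Tue Sep 26 2017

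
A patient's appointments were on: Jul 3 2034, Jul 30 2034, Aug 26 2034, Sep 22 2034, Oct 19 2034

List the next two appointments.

Every event comes 27 days after the last (27, 27, 27, 27).
Oct 19 2034 + 27 days = Nov 15 2034.
Nov 15 2034 + 27 days = Dec 12 2034.

Nov 15 2034, Dec 12 2034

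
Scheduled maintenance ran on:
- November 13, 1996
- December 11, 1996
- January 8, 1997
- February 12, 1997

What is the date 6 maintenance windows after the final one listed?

August 13, 1997

Gaps: 28, 28, 35 days — a mix of 28 and 35. Every date is a Wednesday.
Each is the 2nd Wednesday of its month.
2nd Wednesday of March 1997: March 12, 1997.
April 1997 — 2nd Wednesday is April 9, 1997.
2nd Wednesday of May 1997: May 14, 1997.
2nd Wednesday of June 1997: June 11, 1997.
July 1997 — 2nd Wednesday is July 9, 1997.
August 1997 — 2nd Wednesday is August 13, 1997.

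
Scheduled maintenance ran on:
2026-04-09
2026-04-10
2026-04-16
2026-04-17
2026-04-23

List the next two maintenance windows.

2026-04-24, 2026-04-30

Gaps: 1, 6, 1, 6 days — not constant, but cyclic with period 2.
The events fall on every Thursday and Friday.
Next Friday: 2026-04-24.
Next Thursday: 2026-04-30.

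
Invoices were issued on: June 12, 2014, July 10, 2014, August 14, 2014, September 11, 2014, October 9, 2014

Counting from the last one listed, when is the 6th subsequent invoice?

All dates are Thursdays, 28, 35, 28, 28 days apart.
Specifically, the 2nd Thursday of each month.
November 2014 — 2nd Thursday is November 13, 2014.
2nd Thursday of December 2014: December 11, 2014.
January 2015 — 2nd Thursday is January 8, 2015.
2nd Thursday of February 2015: February 12, 2015.
March 2015 — 2nd Thursday is March 12, 2015.
2nd Thursday of April 2015: April 9, 2015.

April 9, 2015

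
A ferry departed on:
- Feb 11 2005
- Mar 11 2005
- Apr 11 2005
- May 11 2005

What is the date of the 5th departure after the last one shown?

Each date is the 11th; the gaps (28, 31, 30) track the month lengths.
The rule is the 11th of each month.
Next: June 2005 → Jun 11 2005.
July 2005: Jul 11 2005.
Next: August 2005 → Aug 11 2005.
September 2005: Sep 11 2005.
October 2005: Oct 11 2005.

Oct 11 2005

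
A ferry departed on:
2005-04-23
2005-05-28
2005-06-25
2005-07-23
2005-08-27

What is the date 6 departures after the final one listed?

2006-02-25

These are Saturdays at 28- or 35-day spacing (35, 28, 28, 35).
The pattern: 4th Saturday of the month.
4th Saturday of September 2005: 2005-09-24.
4th Saturday of October 2005: 2005-10-22.
November 2005 — 4th Saturday is 2005-11-26.
December 2005 — 4th Saturday is 2005-12-24.
4th Saturday of January 2006: 2006-01-28.
February 2006 — 4th Saturday is 2006-02-25.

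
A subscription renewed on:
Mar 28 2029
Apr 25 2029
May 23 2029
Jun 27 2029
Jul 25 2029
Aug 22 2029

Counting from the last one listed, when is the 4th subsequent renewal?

Dec 26 2029

These are Wednesdays at 28- or 35-day spacing (28, 28, 35, 28, 28).
The pattern: 4th Wednesday of the month.
September 2029 — 4th Wednesday is Sep 26 2029.
October 2029 — 4th Wednesday is Oct 24 2029.
4th Wednesday of November 2029: Nov 28 2029.
December 2029 — 4th Wednesday is Dec 26 2029.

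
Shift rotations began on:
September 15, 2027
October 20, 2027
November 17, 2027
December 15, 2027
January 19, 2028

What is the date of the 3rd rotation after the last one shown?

April 19, 2028

Gaps: 35, 28, 28, 35 days — a mix of 28 and 35. Every date is a Wednesday.
Each is the 3rd Wednesday of its month.
February 2028 — 3rd Wednesday is February 16, 2028.
3rd Wednesday of March 2028: March 15, 2028.
3rd Wednesday of April 2028: April 19, 2028.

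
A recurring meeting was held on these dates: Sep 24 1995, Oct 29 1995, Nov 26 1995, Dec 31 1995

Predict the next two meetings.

Jan 28 1996, Feb 25 1996

Every date is a Sunday; gaps 35, 28, 35 days.
Each is the last Sunday of its month (at least one falls on the 29th or later, ruling out '4th Sunday').
Last Sunday of January 1996: Jan 28 1996.
February 1996 ends with Sunday Feb 25 1996.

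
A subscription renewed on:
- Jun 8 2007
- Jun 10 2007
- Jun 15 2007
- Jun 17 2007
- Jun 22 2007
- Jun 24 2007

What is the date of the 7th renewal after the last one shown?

Jul 20 2007

The gap pattern 2, 5, 2, 5, 2 repeats every 2 events.
These are the Fridays and Sundays of each week.
Next Friday: Jun 29 2007.
The following Sunday is Jul 1 2007.
The following Friday is Jul 6 2007.
Next Sunday: Jul 8 2007.
The following Friday is Jul 13 2007.
Next Sunday: Jul 15 2007.
The following Friday is Jul 20 2007.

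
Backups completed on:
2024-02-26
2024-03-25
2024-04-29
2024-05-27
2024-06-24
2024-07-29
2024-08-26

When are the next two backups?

2024-09-30, 2024-10-28

Every date is a Monday; gaps 28, 35, 28, 28, 35, 28 days.
Each is the last Monday of its month (at least one falls on the 29th or later, ruling out '4th Monday').
Last Monday of September 2024: 2024-09-30.
October 2024 ends with Monday 2024-10-28.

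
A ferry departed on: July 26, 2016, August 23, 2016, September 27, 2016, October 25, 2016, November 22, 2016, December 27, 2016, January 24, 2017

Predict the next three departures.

February 28, 2017; March 28, 2017; April 25, 2017

These are Tuesdays at 28- or 35-day spacing (28, 35, 28, 28, 35, 28).
The pattern: 4th Tuesday of the month.
4th Tuesday of February 2017: February 28, 2017.
March 2017 — 4th Tuesday is March 28, 2017.
4th Tuesday of April 2017: April 25, 2017.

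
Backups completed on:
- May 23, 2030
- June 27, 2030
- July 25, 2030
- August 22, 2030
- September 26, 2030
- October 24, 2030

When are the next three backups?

These are Thursdays at 28- or 35-day spacing (35, 28, 28, 35, 28).
The pattern: 4th Thursday of the month.
4th Thursday of November 2030: November 28, 2030.
December 2030 — 4th Thursday is December 26, 2030.
January 2031 — 4th Thursday is January 23, 2031.

November 28, 2030; December 26, 2030; January 23, 2031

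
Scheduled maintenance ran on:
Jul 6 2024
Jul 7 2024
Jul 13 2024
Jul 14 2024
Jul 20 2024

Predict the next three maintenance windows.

Gaps: 1, 6, 1, 6 days — not constant, but cyclic with period 2.
The events fall on every Saturday and Sunday.
Next Sunday: Jul 21 2024.
The following Saturday is Jul 27 2024.
The following Sunday is Jul 28 2024.

Jul 21 2024, Jul 27 2024, Jul 28 2024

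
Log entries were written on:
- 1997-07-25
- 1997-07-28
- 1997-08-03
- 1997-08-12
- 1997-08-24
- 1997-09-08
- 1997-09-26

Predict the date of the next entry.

1997-10-17

Intervals are 3, 6, 9, 12, 15, 18 days — an arithmetic progression with common difference 3.
Next gap: 21 days. 1997-09-26 + 21 days = 1997-10-17.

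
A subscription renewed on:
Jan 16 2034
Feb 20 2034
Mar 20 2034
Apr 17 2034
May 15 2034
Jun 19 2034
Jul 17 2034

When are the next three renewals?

Aug 21 2034, Sep 18 2034, Oct 16 2034

These are Mondays at 28- or 35-day spacing (35, 28, 28, 28, 35, 28).
The pattern: 3rd Monday of the month.
3rd Monday of August 2034: Aug 21 2034.
3rd Monday of September 2034: Sep 18 2034.
3rd Monday of October 2034: Oct 16 2034.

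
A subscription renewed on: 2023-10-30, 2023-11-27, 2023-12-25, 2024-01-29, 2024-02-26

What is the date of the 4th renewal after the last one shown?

2024-06-24

Every date is a Monday; gaps 28, 28, 35, 28 days.
Each is the last Monday of its month (at least one falls on the 29th or later, ruling out '4th Monday').
March 2024 ends with Monday 2024-03-25.
April 2024 ends with Monday 2024-04-29.
May 2024 ends with Monday 2024-05-27.
Last Monday of June 2024: 2024-06-24.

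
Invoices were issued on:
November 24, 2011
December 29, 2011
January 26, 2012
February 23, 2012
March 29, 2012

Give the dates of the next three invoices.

April 26, 2012; May 31, 2012; June 28, 2012

All Thursdays; the gaps (35, 28, 28, 35) vary with month length.
This is the last Thursday of each month.
April 2012 ends with Thursday April 26, 2012.
May 2012 ends with Thursday May 31, 2012.
June 2012 ends with Thursday June 28, 2012.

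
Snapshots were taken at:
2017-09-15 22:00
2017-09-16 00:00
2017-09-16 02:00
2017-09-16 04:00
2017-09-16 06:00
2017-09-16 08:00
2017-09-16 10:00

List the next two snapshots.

Spacing: 2, 2, 2, 2, 2, 2 h — constant 2 h.
2017-09-16 10:00 + 2 h = 2017-09-16 12:00.
2017-09-16 12:00 + 2 h = 2017-09-16 14:00.

2017-09-16 12:00, 2017-09-16 14:00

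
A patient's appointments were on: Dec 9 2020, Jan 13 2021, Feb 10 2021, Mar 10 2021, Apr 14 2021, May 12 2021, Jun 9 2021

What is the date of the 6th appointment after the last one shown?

Gaps: 35, 28, 28, 35, 28, 28 days — a mix of 28 and 35. Every date is a Wednesday.
Each is the 2nd Wednesday of its month.
2nd Wednesday of July 2021: Jul 14 2021.
August 2021 — 2nd Wednesday is Aug 11 2021.
2nd Wednesday of September 2021: Sep 8 2021.
2nd Wednesday of October 2021: Oct 13 2021.
2nd Wednesday of November 2021: Nov 10 2021.
December 2021 — 2nd Wednesday is Dec 8 2021.

Dec 8 2021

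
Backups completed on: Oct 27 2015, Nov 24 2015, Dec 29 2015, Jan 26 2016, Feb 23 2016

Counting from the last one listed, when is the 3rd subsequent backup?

May 31 2016

These are Tuesdays with 28, 35, 28, 28-day gaps.
Each is the final Tuesday of its month — Dec 29 2015 is past the 28th, so '4th Tuesday' doesn't fit.
March 2016 ends with Tuesday Mar 29 2016.
April 2016 ends with Tuesday Apr 26 2016.
Last Tuesday of May 2016: May 31 2016.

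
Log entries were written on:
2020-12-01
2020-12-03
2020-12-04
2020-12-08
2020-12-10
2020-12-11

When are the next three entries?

Every event lands on a Tuesday or Thursday or Friday (gaps cycle 2, 1, 4, 2, 1).
So the schedule is: every Tuesday, Thursday and Friday.
The following Tuesday is 2020-12-15.
The following Thursday is 2020-12-17.
Next Friday: 2020-12-18.

2020-12-15, 2020-12-17, 2020-12-18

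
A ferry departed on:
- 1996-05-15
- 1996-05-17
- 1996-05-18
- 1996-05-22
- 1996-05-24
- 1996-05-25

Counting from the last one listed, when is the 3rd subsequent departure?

Every event lands on a Wednesday or Friday or Saturday (gaps cycle 2, 1, 4, 2, 1).
So the schedule is: every Wednesday, Friday and Saturday.
The following Wednesday is 1996-05-29.
Next Friday: 1996-05-31.
The following Saturday is 1996-06-01.

1996-06-01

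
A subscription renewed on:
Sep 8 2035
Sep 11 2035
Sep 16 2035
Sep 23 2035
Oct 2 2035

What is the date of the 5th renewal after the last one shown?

Gaps: 3, 5, 7, 9 days — each gap is 2 larger than the previous one.
Next gap: 11 days. Oct 2 2035 + 11 days = Oct 13 2035.
Next gap: 13 days. Oct 13 2035 + 13 days = Oct 26 2035.
Next gap: 15 days. Oct 26 2035 + 15 days = Nov 10 2035.
Next gap: 17 days. Nov 10 2035 + 17 days = Nov 27 2035.
Next gap: 19 days. Nov 27 2035 + 19 days = Dec 16 2035.

Dec 16 2035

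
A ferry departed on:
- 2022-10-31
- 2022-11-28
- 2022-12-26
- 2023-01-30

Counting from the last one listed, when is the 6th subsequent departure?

All Mondays; the gaps (28, 28, 35) vary with month length.
This is the last Monday of each month.
February 2023 ends with Monday 2023-02-27.
Last Monday of March 2023: 2023-03-27.
April 2023 ends with Monday 2023-04-24.
Last Monday of May 2023: 2023-05-29.
Last Monday of June 2023: 2023-06-26.
July 2023 ends with Monday 2023-07-31.

2023-07-31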